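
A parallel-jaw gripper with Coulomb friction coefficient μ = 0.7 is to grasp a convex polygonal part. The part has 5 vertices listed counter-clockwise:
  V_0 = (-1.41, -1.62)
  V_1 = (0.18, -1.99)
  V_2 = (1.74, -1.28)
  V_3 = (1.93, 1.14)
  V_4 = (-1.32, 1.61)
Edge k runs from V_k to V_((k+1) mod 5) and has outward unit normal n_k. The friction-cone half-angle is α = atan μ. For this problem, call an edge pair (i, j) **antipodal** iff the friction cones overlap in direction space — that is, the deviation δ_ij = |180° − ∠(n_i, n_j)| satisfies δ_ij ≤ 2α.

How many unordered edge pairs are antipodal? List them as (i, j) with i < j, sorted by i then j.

count = 4; pairs: (0,3), (1,3), (1,4), (2,4)

α = atan 0.7 = 34.99°;  2α = 69.98°
n_0 = (-0.2266, -0.9740)
n_1 = (+0.4142, -0.9102)
n_2 = (+0.9969, -0.0783)
n_3 = (+0.1431, +0.9897)
n_4 = (-0.9996, +0.0279)
  (0,1): δ = 142.43°  ·
  (0,2): δ = 81.39°  ·
  (0,3): δ = 4.87°  ✓
  (0,4): δ = 101.50°  ·
  (1,2): δ = 118.96°  ·
  (1,3): δ = 32.70°  ✓
  (1,4): δ = 63.93°  ✓
  (2,3): δ = 93.74°  ·
  (2,4): δ = 2.89°  ✓
  (3,4): δ = 83.37°  ·
antipodal pairs: 4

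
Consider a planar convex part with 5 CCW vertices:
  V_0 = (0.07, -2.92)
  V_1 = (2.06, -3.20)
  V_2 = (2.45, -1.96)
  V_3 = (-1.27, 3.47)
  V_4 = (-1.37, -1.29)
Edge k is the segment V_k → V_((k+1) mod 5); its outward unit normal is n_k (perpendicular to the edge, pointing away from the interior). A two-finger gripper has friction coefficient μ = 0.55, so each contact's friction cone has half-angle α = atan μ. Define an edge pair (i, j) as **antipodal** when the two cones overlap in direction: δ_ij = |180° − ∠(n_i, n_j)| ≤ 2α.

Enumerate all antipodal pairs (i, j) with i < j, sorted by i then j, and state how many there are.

count = 4; pairs: (0,2), (1,3), (2,3), (2,4)

α = atan 0.55 = 28.81°;  2α = 57.62°
n_0 = (-0.1393, -0.9902)
n_1 = (+0.9539, -0.3000)
n_2 = (+0.8250, +0.5652)
n_3 = (-0.9998, +0.0210)
n_4 = (-0.7494, -0.6621)
  (0,1): δ = 99.45°  ·
  (0,2): δ = 47.58°  ✓
  (0,3): δ = 96.81°  ·
  (0,4): δ = 139.47°  ·
  (1,2): δ = 128.13°  ·
  (1,3): δ = 16.26°  ✓
  (1,4): δ = 58.92°  ·
  (2,3): δ = 35.62°  ✓
  (2,4): δ = 7.04°  ✓
  (3,4): δ = 137.34°  ·
antipodal pairs: 4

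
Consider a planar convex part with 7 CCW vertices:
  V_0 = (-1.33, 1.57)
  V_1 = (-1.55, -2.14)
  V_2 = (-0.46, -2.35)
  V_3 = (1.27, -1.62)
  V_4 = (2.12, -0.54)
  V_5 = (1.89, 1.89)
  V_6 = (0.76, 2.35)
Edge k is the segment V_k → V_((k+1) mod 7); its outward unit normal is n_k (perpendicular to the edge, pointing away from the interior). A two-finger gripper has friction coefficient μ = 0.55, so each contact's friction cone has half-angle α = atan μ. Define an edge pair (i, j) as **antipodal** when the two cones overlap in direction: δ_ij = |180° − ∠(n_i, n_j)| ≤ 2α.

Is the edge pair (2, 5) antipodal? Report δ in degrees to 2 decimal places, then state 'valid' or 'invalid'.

δ = 45.03°, valid

α = atan 0.55 = 28.81°;  2α = 57.62°
edge 2: e_2 = (+1.73, +0.73);  n_2 = (+0.3888, -0.9213)
edge 5: e_5 = (-1.13, +0.46);  n_5 = (+0.3770, +0.9262)
∠(n_2, n_5) = 134.97°
δ = |180° − 134.97°| = 45.03°
45.03° ≤ 2α = 57.62°  →  valid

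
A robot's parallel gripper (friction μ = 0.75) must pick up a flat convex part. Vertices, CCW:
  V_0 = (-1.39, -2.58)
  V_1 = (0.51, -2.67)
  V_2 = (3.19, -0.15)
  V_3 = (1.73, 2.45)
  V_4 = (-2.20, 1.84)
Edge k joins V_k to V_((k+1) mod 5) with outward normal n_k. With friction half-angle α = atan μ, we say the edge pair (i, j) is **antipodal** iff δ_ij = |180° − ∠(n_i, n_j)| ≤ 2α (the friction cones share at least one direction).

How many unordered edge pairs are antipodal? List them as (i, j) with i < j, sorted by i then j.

count = 5; pairs: (0,2), (0,3), (1,3), (1,4), (2,4)

α = atan 0.75 = 36.87°;  2α = 73.74°
n_0 = (-0.0473, -0.9989)
n_1 = (+0.6850, -0.7285)
n_2 = (+0.8719, +0.4896)
n_3 = (-0.1534, +0.9882)
n_4 = (-0.9836, -0.1803)
  (0,1): δ = 134.05°  ·
  (0,2): δ = 57.97°  ✓
  (0,3): δ = 11.53°  ✓
  (0,4): δ = 103.10°  ·
  (1,2): δ = 103.92°  ·
  (1,3): δ = 34.41°  ✓
  (1,4): δ = 57.15°  ✓
  (2,3): δ = 110.49°  ·
  (2,4): δ = 18.93°  ✓
  (3,4): δ = 88.44°  ·
antipodal pairs: 5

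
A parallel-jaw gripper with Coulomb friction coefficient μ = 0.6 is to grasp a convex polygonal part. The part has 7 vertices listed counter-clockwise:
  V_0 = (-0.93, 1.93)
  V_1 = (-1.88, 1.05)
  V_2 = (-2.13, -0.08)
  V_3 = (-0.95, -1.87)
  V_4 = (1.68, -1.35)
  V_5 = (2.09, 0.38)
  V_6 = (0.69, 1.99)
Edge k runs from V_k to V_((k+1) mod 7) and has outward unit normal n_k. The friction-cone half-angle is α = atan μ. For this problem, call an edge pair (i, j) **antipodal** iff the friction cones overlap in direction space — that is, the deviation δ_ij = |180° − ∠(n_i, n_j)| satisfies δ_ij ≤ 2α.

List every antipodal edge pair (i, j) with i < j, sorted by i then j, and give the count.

α = atan 0.6 = 30.96°;  2α = 61.93°
n_0 = (-0.6796, +0.7336)
n_1 = (-0.9764, +0.2160)
n_2 = (-0.8349, -0.5504)
n_3 = (+0.1940, -0.9810)
n_4 = (+0.9730, -0.2306)
n_5 = (+0.7546, +0.6562)
n_6 = (-0.0370, +0.9993)
  (0,1): δ = 145.28°  ·
  (0,2): δ = 99.42°  ·
  (0,3): δ = 31.63°  ✓
  (0,4): δ = 33.86°  ✓
  (0,5): δ = 88.20°  ·
  (0,6): δ = 139.31°  ·
  (1,2): δ = 134.13°  ·
  (1,3): δ = 66.34°  ·
  (1,4): δ = 0.86°  ✓
  (1,5): δ = 53.48°  ✓
  (1,6): δ = 104.60°  ·
  (2,3): δ = 112.21°  ·
  (2,4): δ = 46.73°  ✓
  (2,5): δ = 7.62°  ✓
  (2,6): δ = 58.73°  ✓
  (3,4): δ = 114.52°  ·
  (3,5): δ = 60.18°  ✓
  (3,6): δ = 9.06°  ✓
  (4,5): δ = 125.66°  ·
  (4,6): δ = 74.55°  ·
  (5,6): δ = 128.89°  ·
antipodal pairs: 9

count = 9; pairs: (0,3), (0,4), (1,4), (1,5), (2,4), (2,5), (2,6), (3,5), (3,6)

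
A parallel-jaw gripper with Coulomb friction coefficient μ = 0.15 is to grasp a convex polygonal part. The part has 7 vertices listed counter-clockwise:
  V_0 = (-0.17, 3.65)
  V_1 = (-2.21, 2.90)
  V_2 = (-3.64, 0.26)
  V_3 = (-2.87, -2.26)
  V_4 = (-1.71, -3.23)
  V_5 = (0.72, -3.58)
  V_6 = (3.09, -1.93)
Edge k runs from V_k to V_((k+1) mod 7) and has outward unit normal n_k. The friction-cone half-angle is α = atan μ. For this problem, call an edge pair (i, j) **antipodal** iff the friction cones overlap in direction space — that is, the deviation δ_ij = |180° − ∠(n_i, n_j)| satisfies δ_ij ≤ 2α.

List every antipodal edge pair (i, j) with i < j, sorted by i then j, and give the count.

α = atan 0.15 = 8.53°;  2α = 17.06°
n_0 = (-0.3451, +0.9386)
n_1 = (-0.8793, +0.4763)
n_2 = (-0.9564, -0.2922)
n_3 = (-0.6415, -0.7671)
n_4 = (-0.1426, -0.9898)
n_5 = (+0.5714, -0.8207)
n_6 = (+0.8634, +0.5044)
  (0,1): δ = 138.63°  ·
  (0,2): δ = 93.19°  ·
  (0,3): δ = 60.09°  ·
  (0,4): δ = 28.38°  ·
  (0,5): δ = 14.66°  ✓
  (0,6): δ = 100.11°  ·
  (1,2): δ = 134.57°  ·
  (1,3): δ = 101.46°  ·
  (1,4): δ = 69.75°  ·
  (1,5): δ = 26.71°  ·
  (1,6): δ = 58.74°  ·
  (2,3): δ = 146.89°  ·
  (2,4): δ = 115.19°  ·
  (2,5): δ = 72.15°  ·
  (2,6): δ = 13.30°  ✓
  (3,4): δ = 148.29°  ·
  (3,5): δ = 105.25°  ·
  (3,6): δ = 19.80°  ·
  (4,5): δ = 136.96°  ·
  (4,6): δ = 51.51°  ·
  (5,6): δ = 94.55°  ·
antipodal pairs: 2

count = 2; pairs: (0,5), (2,6)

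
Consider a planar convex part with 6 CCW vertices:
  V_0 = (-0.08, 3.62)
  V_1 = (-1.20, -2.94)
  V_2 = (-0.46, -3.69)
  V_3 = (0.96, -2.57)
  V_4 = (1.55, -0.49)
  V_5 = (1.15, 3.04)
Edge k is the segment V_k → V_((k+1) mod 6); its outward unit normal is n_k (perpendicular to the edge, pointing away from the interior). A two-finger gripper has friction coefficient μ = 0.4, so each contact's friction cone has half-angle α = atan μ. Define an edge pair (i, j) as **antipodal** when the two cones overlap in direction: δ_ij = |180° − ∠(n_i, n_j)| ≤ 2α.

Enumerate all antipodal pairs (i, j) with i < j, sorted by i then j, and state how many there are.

count = 5; pairs: (0,2), (0,3), (0,4), (1,4), (1,5)

α = atan 0.4 = 21.80°;  2α = 43.60°
n_0 = (-0.9857, +0.1683)
n_1 = (-0.7118, -0.7023)
n_2 = (+0.6193, -0.7852)
n_3 = (+0.9620, -0.2729)
n_4 = (+0.9936, +0.1126)
n_5 = (+0.4265, +0.9045)
  (0,1): δ = 125.70°  ·
  (0,2): δ = 42.05°  ✓
  (0,3): δ = 6.15°  ✓
  (0,4): δ = 16.15°  ✓
  (0,5): δ = 74.44°  ·
  (1,2): δ = 96.35°  ·
  (1,3): δ = 60.45°  ·
  (1,4): δ = 38.15°  ✓
  (1,5): δ = 20.14°  ✓
  (2,3): δ = 144.10°  ·
  (2,4): δ = 121.80°  ·
  (2,5): δ = 63.51°  ·
  (3,4): δ = 157.70°  ·
  (3,5): δ = 99.41°  ·
  (4,5): δ = 121.71°  ·
antipodal pairs: 5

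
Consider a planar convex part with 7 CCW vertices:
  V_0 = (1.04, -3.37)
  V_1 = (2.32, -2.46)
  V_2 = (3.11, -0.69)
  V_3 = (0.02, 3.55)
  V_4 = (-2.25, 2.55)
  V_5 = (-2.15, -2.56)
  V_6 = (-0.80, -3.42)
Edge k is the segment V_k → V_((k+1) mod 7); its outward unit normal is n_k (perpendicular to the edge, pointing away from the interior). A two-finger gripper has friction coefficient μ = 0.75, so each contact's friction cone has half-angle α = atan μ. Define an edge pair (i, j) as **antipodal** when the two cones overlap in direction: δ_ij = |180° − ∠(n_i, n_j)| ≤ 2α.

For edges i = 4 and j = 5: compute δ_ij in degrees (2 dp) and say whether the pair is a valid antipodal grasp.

δ = 123.62°, invalid

α = atan 0.75 = 36.87°;  2α = 73.74°
edge 4: e_4 = (+0.10, -5.11);  n_4 = (-0.9998, -0.0196)
edge 5: e_5 = (+1.35, -0.86);  n_5 = (-0.5373, -0.8434)
∠(n_4, n_5) = 56.38°
δ = |180° − 56.38°| = 123.62°
123.62° > 2α = 73.74°  →  invalid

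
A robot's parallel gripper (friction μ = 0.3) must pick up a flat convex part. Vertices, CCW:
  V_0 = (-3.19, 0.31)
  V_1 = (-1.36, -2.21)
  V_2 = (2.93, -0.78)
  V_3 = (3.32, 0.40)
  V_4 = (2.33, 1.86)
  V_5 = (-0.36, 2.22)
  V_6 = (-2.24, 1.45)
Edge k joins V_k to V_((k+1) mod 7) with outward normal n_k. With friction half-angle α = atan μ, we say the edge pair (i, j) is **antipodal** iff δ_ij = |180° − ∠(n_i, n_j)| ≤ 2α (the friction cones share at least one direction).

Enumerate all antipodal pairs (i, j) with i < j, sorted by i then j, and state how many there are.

α = atan 0.3 = 16.70°;  2α = 33.40°
n_0 = (-0.8092, -0.5876)
n_1 = (+0.3162, -0.9487)
n_2 = (+0.9495, -0.3138)
n_3 = (+0.8277, +0.5612)
n_4 = (+0.1326, +0.9912)
n_5 = (-0.3790, +0.9254)
n_6 = (-0.7682, +0.6402)
  (0,1): δ = 107.55°  ·
  (0,2): δ = 54.28°  ·
  (0,3): δ = 1.85°  ✓
  (0,4): δ = 46.39°  ·
  (0,5): δ = 76.29°  ·
  (0,6): δ = 104.21°  ·
  (1,2): δ = 126.72°  ·
  (1,3): δ = 74.29°  ·
  (1,4): δ = 26.06°  ✓
  (1,5): δ = 3.84°  ✓
  (1,6): δ = 31.76°  ✓
  (2,3): δ = 127.57°  ·
  (2,4): δ = 79.33°  ·
  (2,5): δ = 49.44°  ·
  (2,6): δ = 21.52°  ✓
  (3,4): δ = 131.76°  ·
  (3,5): δ = 101.87°  ·
  (3,6): δ = 73.95°  ·
  (4,5): δ = 150.10°  ·
  (4,6): δ = 122.18°  ·
  (5,6): δ = 152.08°  ·
antipodal pairs: 5

count = 5; pairs: (0,3), (1,4), (1,5), (1,6), (2,6)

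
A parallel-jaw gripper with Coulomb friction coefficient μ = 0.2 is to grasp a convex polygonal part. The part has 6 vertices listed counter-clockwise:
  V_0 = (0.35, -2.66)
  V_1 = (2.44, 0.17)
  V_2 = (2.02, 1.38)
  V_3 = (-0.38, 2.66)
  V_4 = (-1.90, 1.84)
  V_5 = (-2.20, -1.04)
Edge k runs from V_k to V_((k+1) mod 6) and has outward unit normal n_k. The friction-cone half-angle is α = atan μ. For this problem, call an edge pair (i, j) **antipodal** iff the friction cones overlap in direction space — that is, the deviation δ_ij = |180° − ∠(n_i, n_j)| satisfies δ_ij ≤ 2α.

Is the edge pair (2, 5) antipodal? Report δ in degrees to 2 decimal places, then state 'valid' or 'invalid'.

δ = 4.36°, valid

α = atan 0.2 = 11.31°;  2α = 22.62°
edge 2: e_2 = (-2.40, +1.28);  n_2 = (+0.4706, +0.8824)
edge 5: e_5 = (+2.55, -1.62);  n_5 = (-0.5362, -0.8441)
∠(n_2, n_5) = 175.64°
δ = |180° − 175.64°| = 4.36°
4.36° ≤ 2α = 22.62°  →  valid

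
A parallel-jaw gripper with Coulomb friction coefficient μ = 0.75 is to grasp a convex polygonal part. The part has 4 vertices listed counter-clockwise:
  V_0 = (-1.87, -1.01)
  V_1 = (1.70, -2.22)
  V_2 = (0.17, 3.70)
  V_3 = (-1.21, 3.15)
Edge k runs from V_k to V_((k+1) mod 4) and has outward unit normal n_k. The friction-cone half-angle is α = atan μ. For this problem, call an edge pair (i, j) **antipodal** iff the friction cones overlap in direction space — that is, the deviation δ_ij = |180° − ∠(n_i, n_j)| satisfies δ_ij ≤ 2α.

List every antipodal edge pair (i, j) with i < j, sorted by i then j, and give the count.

α = atan 0.75 = 36.87°;  2α = 73.74°
n_0 = (-0.3210, -0.9471)
n_1 = (+0.9682, +0.2502)
n_2 = (-0.3702, +0.9289)
n_3 = (-0.9876, +0.1567)
  (0,1): δ = 56.79°  ✓
  (0,2): δ = 40.45°  ✓
  (0,3): δ = 99.71°  ·
  (1,2): δ = 82.76°  ·
  (1,3): δ = 23.51°  ✓
  (2,3): δ = 120.74°  ·
antipodal pairs: 3

count = 3; pairs: (0,1), (0,2), (1,3)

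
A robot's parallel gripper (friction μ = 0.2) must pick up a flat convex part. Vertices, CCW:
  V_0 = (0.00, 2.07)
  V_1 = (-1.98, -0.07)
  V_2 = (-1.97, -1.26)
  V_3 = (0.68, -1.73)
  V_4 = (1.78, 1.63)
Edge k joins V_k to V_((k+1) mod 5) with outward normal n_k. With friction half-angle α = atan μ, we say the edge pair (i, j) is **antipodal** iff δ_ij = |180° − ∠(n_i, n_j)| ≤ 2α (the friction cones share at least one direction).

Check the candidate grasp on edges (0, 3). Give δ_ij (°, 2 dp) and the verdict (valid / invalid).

α = atan 0.2 = 11.31°;  2α = 22.62°
edge 0: e_0 = (-1.98, -2.14);  n_0 = (-0.7340, +0.6791)
edge 3: e_3 = (+1.10, +3.36);  n_3 = (+0.9504, -0.3111)
∠(n_0, n_3) = 155.35°
δ = |180° − 155.35°| = 24.65°
24.65° > 2α = 22.62°  →  invalid

δ = 24.65°, invalid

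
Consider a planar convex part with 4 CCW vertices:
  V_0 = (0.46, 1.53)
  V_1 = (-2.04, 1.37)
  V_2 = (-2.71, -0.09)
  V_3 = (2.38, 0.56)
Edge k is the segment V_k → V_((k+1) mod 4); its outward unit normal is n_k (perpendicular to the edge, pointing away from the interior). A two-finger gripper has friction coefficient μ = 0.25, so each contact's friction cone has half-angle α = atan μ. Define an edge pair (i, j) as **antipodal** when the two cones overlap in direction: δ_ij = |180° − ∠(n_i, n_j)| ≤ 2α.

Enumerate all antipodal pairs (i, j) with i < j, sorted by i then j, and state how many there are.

α = atan 0.25 = 14.04°;  2α = 28.07°
n_0 = (-0.0639, +0.9980)
n_1 = (-0.9089, +0.4171)
n_2 = (+0.1267, -0.9919)
n_3 = (+0.4509, +0.8926)
  (0,1): δ = 118.31°  ·
  (0,2): δ = 3.62°  ✓
  (0,3): δ = 149.53°  ·
  (1,2): δ = 58.07°  ·
  (1,3): δ = 87.85°  ·
  (2,3): δ = 34.08°  ·
antipodal pairs: 1

count = 1; pairs: (0,2)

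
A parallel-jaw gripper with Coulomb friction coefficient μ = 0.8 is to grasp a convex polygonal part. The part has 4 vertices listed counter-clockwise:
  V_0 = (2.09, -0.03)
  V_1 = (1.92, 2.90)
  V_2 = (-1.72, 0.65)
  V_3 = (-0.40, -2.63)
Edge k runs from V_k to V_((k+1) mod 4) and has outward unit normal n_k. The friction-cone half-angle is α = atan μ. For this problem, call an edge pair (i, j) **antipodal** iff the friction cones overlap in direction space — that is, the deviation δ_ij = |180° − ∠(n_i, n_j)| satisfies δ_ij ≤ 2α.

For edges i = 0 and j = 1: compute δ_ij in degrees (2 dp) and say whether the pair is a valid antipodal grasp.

α = atan 0.8 = 38.66°;  2α = 77.32°
edge 0: e_0 = (-0.17, +2.93);  n_0 = (+0.9983, +0.0579)
edge 1: e_1 = (-3.64, -2.25);  n_1 = (-0.5258, +0.8506)
∠(n_0, n_1) = 118.40°
δ = |180° − 118.40°| = 61.60°
61.60° ≤ 2α = 77.32°  →  valid

δ = 61.60°, valid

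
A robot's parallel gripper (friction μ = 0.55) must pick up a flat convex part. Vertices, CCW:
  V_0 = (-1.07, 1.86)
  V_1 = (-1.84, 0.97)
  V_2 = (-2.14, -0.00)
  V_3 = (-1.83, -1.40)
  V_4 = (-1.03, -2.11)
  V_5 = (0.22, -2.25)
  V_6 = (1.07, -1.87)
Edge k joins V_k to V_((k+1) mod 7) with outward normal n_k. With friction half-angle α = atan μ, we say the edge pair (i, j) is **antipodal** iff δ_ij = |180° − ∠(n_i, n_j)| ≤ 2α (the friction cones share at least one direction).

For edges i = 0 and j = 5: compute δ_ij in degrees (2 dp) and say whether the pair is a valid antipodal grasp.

α = atan 0.55 = 28.81°;  2α = 57.62°
edge 0: e_0 = (-0.77, -0.89);  n_0 = (-0.7562, +0.6543)
edge 5: e_5 = (+0.85, +0.38);  n_5 = (+0.4081, -0.9129)
∠(n_0, n_5) = 154.95°
δ = |180° − 154.95°| = 25.05°
25.05° ≤ 2α = 57.62°  →  valid

δ = 25.05°, valid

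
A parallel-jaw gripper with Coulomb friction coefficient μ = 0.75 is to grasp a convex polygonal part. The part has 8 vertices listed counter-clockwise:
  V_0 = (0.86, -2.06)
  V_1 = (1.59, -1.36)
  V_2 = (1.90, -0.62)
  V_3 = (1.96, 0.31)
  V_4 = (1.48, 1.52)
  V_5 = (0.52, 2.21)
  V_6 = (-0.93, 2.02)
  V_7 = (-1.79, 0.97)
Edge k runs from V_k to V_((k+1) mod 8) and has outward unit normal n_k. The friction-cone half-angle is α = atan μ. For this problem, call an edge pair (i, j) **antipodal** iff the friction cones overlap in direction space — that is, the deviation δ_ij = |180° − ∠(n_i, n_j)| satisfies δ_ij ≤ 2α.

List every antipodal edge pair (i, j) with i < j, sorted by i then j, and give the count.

α = atan 0.75 = 36.87°;  2α = 73.74°
n_0 = (+0.6921, -0.7218)
n_1 = (+0.9223, -0.3864)
n_2 = (+0.9979, -0.0644)
n_3 = (+0.9295, +0.3687)
n_4 = (+0.5836, +0.8120)
n_5 = (-0.1299, +0.9915)
n_6 = (-0.7736, +0.6336)
n_7 = (-0.7527, -0.6583)
  (0,1): δ = 156.53°  ·
  (0,2): δ = 137.49°  ·
  (0,3): δ = 112.16°  ·
  (0,4): δ = 79.50°  ·
  (0,5): δ = 36.33°  ✓
  (0,6): δ = 6.88°  ✓
  (0,7): δ = 87.37°  ·
  (1,2): δ = 160.96°  ·
  (1,3): δ = 135.63°  ·
  (1,4): δ = 102.98°  ·
  (1,5): δ = 59.81°  ✓
  (1,6): δ = 16.59°  ✓
  (1,7): δ = 63.90°  ✓
  (2,3): δ = 154.67°  ·
  (2,4): δ = 122.02°  ·
  (2,5): δ = 78.84°  ·
  (2,6): δ = 35.63°  ✓
  (2,7): δ = 44.86°  ✓
  (3,4): δ = 147.34°  ·
  (3,5): δ = 104.17°  ·
  (3,6): δ = 60.96°  ✓
  (3,7): δ = 19.53°  ✓
  (4,5): δ = 136.83°  ·
  (4,6): δ = 93.61°  ·
  (4,7): δ = 13.12°  ✓
  (5,6): δ = 136.78°  ·
  (5,7): δ = 56.29°  ✓
  (6,7): δ = 99.51°  ·
antipodal pairs: 11

count = 11; pairs: (0,5), (0,6), (1,5), (1,6), (1,7), (2,6), (2,7), (3,6), (3,7), (4,7), (5,7)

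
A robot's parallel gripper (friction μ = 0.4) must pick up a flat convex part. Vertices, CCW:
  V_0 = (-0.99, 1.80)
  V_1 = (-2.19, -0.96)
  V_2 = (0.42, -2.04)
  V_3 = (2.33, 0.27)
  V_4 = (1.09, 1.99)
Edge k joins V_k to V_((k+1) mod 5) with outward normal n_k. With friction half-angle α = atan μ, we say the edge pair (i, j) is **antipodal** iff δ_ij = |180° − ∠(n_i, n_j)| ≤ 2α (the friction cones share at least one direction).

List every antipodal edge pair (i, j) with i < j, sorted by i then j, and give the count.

count = 3; pairs: (0,2), (1,3), (1,4)

α = atan 0.4 = 21.80°;  2α = 43.60°
n_0 = (-0.9171, +0.3987)
n_1 = (-0.3824, -0.9240)
n_2 = (+0.7707, -0.6372)
n_3 = (+0.8112, +0.5848)
n_4 = (-0.0910, +0.9959)
  (0,1): δ = 88.98°  ·
  (0,2): δ = 16.09°  ✓
  (0,3): δ = 59.29°  ·
  (0,4): δ = 118.72°  ·
  (1,2): δ = 107.11°  ·
  (1,3): δ = 31.73°  ✓
  (1,4): δ = 27.70°  ✓
  (2,3): δ = 104.63°  ·
  (2,4): δ = 45.20°  ·
  (3,4): δ = 120.57°  ·
antipodal pairs: 3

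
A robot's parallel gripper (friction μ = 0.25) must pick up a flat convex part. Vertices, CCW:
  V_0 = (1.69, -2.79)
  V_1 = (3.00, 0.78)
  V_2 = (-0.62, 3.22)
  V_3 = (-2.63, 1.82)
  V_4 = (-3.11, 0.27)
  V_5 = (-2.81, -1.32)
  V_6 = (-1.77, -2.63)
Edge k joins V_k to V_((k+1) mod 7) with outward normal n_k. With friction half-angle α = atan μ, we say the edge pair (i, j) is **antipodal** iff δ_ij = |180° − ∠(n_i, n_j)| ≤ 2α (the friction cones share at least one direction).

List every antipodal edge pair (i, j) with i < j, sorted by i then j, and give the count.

count = 2; pairs: (0,3), (1,5)

α = atan 0.25 = 14.04°;  2α = 28.07°
n_0 = (+0.9388, -0.3445)
n_1 = (+0.5589, +0.8292)
n_2 = (-0.5715, +0.8206)
n_3 = (-0.9552, +0.2958)
n_4 = (-0.9827, -0.1854)
n_5 = (-0.7832, -0.6218)
n_6 = (-0.0462, -0.9989)
  (0,1): δ = 103.83°  ·
  (0,2): δ = 34.99°  ·
  (0,3): δ = 2.94°  ✓
  (0,4): δ = 30.84°  ·
  (0,5): δ = 58.60°  ·
  (0,6): δ = 107.50°  ·
  (1,2): δ = 111.16°  ·
  (1,3): δ = 73.23°  ·
  (1,4): δ = 45.33°  ·
  (1,5): δ = 17.57°  ✓
  (1,6): δ = 31.33°  ·
  (2,3): δ = 142.06°  ·
  (2,4): δ = 114.17°  ·
  (2,5): δ = 86.41°  ·
  (2,6): δ = 37.51°  ·
  (3,4): δ = 152.11°  ·
  (3,5): δ = 124.35°  ·
  (3,6): δ = 75.44°  ·
  (4,5): δ = 152.24°  ·
  (4,6): δ = 103.33°  ·
  (5,6): δ = 131.09°  ·
antipodal pairs: 2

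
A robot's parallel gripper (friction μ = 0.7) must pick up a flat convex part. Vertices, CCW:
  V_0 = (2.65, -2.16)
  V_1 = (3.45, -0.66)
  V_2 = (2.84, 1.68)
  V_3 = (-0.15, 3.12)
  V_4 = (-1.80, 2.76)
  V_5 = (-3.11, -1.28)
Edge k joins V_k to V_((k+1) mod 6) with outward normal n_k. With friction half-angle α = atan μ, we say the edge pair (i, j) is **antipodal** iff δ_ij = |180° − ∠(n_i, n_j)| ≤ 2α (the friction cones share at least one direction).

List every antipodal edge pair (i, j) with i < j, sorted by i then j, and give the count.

count = 6; pairs: (0,3), (0,4), (1,4), (1,5), (2,5), (3,5)

α = atan 0.7 = 34.99°;  2α = 69.98°
n_0 = (+0.8824, -0.4706)
n_1 = (+0.9677, +0.2523)
n_2 = (+0.4339, +0.9010)
n_3 = (-0.2132, +0.9770)
n_4 = (-0.9512, +0.3084)
n_5 = (-0.1510, -0.9885)
  (0,1): δ = 137.32°  ·
  (0,2): δ = 87.64°  ·
  (0,3): δ = 49.62°  ✓
  (0,4): δ = 10.11°  ✓
  (0,5): δ = 109.39°  ·
  (1,2): δ = 130.33°  ·
  (1,3): δ = 92.30°  ·
  (1,4): δ = 32.58°  ✓
  (1,5): δ = 66.70°  ✓
  (2,3): δ = 141.98°  ·
  (2,4): δ = 82.25°  ·
  (2,5): δ = 17.03°  ✓
  (3,4): δ = 120.27°  ·
  (3,5): δ = 20.99°  ✓
  (4,5): δ = 80.72°  ·
antipodal pairs: 6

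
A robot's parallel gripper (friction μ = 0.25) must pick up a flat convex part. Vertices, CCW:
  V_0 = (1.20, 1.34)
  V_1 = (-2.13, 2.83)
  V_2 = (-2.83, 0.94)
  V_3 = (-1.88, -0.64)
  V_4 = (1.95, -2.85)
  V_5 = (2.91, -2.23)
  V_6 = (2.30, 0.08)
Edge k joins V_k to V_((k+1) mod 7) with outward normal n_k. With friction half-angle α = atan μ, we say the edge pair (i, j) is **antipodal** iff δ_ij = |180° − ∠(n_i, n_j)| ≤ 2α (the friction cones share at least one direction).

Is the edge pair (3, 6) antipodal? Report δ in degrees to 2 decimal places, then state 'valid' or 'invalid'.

δ = 18.89°, valid

α = atan 0.25 = 14.04°;  2α = 28.07°
edge 3: e_3 = (+3.83, -2.21);  n_3 = (-0.4998, -0.8661)
edge 6: e_6 = (-1.10, +1.26);  n_6 = (+0.7533, +0.6577)
∠(n_3, n_6) = 161.11°
δ = |180° − 161.11°| = 18.89°
18.89° ≤ 2α = 28.07°  →  valid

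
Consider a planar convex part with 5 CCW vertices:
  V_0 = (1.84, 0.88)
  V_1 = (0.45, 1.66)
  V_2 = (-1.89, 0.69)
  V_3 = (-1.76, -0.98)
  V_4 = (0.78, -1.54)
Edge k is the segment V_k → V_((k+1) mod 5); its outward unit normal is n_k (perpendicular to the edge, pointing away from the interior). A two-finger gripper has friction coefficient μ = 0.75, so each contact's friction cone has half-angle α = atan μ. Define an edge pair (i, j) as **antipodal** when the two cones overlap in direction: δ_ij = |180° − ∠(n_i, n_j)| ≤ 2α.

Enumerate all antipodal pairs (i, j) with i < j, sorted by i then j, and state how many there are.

α = atan 0.75 = 36.87°;  2α = 73.74°
n_0 = (+0.4894, +0.8721)
n_1 = (-0.3829, +0.9238)
n_2 = (-0.9970, -0.0776)
n_3 = (-0.2153, -0.9765)
n_4 = (+0.9160, -0.4012)
  (0,1): δ = 128.19°  ·
  (0,2): δ = 56.25°  ✓
  (0,3): δ = 16.87°  ✓
  (0,4): δ = 95.64°  ·
  (1,2): δ = 108.06°  ·
  (1,3): δ = 34.95°  ✓
  (1,4): δ = 43.83°  ✓
  (2,3): δ = 106.88°  ·
  (2,4): δ = 28.11°  ✓
  (3,4): δ = 101.22°  ·
antipodal pairs: 5

count = 5; pairs: (0,2), (0,3), (1,3), (1,4), (2,4)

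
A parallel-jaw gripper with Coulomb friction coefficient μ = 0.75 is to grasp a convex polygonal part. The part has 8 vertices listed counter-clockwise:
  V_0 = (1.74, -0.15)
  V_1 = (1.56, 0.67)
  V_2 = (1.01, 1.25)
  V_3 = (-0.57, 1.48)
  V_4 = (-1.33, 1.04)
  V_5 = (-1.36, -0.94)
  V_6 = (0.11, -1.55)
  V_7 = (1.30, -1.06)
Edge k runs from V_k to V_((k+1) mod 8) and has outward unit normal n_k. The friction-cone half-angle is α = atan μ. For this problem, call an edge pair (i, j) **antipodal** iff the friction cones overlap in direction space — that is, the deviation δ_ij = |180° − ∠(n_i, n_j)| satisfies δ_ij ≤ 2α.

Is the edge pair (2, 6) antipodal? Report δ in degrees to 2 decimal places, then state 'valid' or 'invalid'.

α = atan 0.75 = 36.87°;  2α = 73.74°
edge 2: e_2 = (-1.58, +0.23);  n_2 = (+0.1441, +0.9896)
edge 6: e_6 = (+1.19, +0.49);  n_6 = (+0.3807, -0.9247)
∠(n_2, n_6) = 149.34°
δ = |180° − 149.34°| = 30.66°
30.66° ≤ 2α = 73.74°  →  valid

δ = 30.66°, valid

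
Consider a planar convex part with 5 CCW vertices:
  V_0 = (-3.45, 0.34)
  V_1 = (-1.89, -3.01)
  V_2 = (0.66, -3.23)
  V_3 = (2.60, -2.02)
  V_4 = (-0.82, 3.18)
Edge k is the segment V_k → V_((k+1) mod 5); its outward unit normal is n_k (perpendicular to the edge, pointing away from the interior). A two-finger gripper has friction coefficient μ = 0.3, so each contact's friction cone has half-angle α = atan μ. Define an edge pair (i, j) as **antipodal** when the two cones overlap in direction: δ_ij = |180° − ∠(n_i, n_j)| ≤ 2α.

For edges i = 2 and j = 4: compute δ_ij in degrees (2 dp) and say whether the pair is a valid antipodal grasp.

δ = 15.25°, valid

α = atan 0.3 = 16.70°;  2α = 33.40°
edge 2: e_2 = (+1.94, +1.21);  n_2 = (+0.5292, -0.8485)
edge 4: e_4 = (-2.63, -2.84);  n_4 = (-0.7337, +0.6795)
∠(n_2, n_4) = 164.75°
δ = |180° − 164.75°| = 15.25°
15.25° ≤ 2α = 33.40°  →  valid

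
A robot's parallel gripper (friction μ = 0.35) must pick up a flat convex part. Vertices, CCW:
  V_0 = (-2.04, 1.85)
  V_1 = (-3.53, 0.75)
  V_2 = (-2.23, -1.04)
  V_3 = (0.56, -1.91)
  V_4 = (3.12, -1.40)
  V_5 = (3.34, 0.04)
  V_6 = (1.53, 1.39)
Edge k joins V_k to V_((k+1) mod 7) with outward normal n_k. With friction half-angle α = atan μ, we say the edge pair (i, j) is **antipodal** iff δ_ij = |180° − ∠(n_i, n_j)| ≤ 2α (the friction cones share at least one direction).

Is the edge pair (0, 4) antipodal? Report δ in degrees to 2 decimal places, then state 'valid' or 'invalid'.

α = atan 0.35 = 19.29°;  2α = 38.58°
edge 0: e_0 = (-1.49, -1.10);  n_0 = (-0.5939, +0.8045)
edge 4: e_4 = (+0.22, +1.44);  n_4 = (+0.9885, -0.1510)
∠(n_0, n_4) = 135.12°
δ = |180° − 135.12°| = 44.88°
44.88° > 2α = 38.58°  →  invalid

δ = 44.88°, invalid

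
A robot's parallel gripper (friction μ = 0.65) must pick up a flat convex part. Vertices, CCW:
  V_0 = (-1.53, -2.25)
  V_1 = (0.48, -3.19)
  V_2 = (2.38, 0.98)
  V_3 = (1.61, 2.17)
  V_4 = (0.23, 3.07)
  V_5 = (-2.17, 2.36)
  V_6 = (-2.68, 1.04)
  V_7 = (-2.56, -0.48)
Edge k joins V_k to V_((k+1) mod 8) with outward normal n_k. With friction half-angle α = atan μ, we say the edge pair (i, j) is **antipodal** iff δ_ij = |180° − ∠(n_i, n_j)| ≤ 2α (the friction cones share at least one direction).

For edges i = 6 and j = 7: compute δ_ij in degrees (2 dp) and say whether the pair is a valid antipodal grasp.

α = atan 0.65 = 33.02°;  2α = 66.05°
edge 6: e_6 = (+0.12, -1.52);  n_6 = (-0.9969, -0.0787)
edge 7: e_7 = (+1.03, -1.77);  n_7 = (-0.8643, -0.5030)
∠(n_6, n_7) = 25.68°
δ = |180° − 25.68°| = 154.32°
154.32° > 2α = 66.05°  →  invalid

δ = 154.32°, invalid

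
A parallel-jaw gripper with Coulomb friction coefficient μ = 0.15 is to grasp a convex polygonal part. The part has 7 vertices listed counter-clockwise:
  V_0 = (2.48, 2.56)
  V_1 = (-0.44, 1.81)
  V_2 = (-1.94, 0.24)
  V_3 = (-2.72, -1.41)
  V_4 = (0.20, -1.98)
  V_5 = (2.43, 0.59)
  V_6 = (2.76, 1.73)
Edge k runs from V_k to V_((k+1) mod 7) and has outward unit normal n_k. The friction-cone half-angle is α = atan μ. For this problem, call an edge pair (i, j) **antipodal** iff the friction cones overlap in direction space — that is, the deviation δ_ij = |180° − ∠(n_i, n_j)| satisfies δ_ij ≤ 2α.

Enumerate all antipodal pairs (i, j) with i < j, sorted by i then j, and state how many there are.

count = 3; pairs: (1,4), (2,4), (2,5)

α = atan 0.15 = 8.53°;  2α = 17.06°
n_0 = (-0.2488, +0.9686)
n_1 = (-0.7230, +0.6908)
n_2 = (-0.9041, +0.4274)
n_3 = (-0.1916, -0.9815)
n_4 = (+0.7553, -0.6554)
n_5 = (+0.9606, -0.2781)
n_6 = (+0.9475, +0.3197)
  (0,1): δ = 148.10°  ·
  (0,2): δ = 129.71°  ·
  (0,3): δ = 25.45°  ·
  (0,4): δ = 34.65°  ·
  (0,5): δ = 59.45°  ·
  (0,6): δ = 94.24°  ·
  (1,2): δ = 161.61°  ·
  (1,3): δ = 57.35°  ·
  (1,4): δ = 2.75°  ✓
  (1,5): δ = 27.55°  ·
  (1,6): δ = 62.34°  ·
  (2,3): δ = 75.74°  ·
  (2,4): δ = 15.65°  ✓
  (2,5): δ = 9.16°  ✓
  (2,6): δ = 43.94°  ·
  (3,4): δ = 119.90°  ·
  (3,5): δ = 95.10°  ·
  (3,6): δ = 60.31°  ·
  (4,5): δ = 155.20°  ·
  (4,6): δ = 120.41°  ·
  (5,6): δ = 145.21°  ·
antipodal pairs: 3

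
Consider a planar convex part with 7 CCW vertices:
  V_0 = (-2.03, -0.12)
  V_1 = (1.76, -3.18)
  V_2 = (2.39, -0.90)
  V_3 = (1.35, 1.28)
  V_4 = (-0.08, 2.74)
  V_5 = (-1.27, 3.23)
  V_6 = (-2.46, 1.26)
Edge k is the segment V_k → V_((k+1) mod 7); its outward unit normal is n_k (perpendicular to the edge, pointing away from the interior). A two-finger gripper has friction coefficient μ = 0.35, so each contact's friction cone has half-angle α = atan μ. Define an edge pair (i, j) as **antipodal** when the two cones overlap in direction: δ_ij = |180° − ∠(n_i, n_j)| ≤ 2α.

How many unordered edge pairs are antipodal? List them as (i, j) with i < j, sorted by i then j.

count = 7; pairs: (0,2), (0,3), (0,4), (1,5), (1,6), (2,6), (3,6)

α = atan 0.35 = 19.29°;  2α = 38.58°
n_0 = (-0.6282, -0.7781)
n_1 = (+0.9639, -0.2663)
n_2 = (+0.9026, +0.4306)
n_3 = (+0.7144, +0.6997)
n_4 = (+0.3807, +0.9247)
n_5 = (-0.8560, +0.5170)
n_6 = (-0.9547, -0.2975)
  (0,1): δ = 66.53°  ·
  (0,2): δ = 25.58°  ✓
  (0,3): δ = 6.68°  ✓
  (0,4): δ = 16.54°  ✓
  (0,5): δ = 97.78°  ·
  (0,6): δ = 146.22°  ·
  (1,2): δ = 139.05°  ·
  (1,3): δ = 120.15°  ·
  (1,4): δ = 96.93°  ·
  (1,5): δ = 15.69°  ✓
  (1,6): δ = 32.75°  ✓
  (2,3): δ = 161.10°  ·
  (2,4): δ = 137.88°  ·
  (2,5): δ = 56.64°  ·
  (2,6): δ = 8.20°  ✓
  (3,4): δ = 156.79°  ·
  (3,5): δ = 75.54°  ·
  (3,6): δ = 27.10°  ✓
  (4,5): δ = 98.75°  ·
  (4,6): δ = 50.31°  ·
  (5,6): δ = 131.56°  ·
antipodal pairs: 7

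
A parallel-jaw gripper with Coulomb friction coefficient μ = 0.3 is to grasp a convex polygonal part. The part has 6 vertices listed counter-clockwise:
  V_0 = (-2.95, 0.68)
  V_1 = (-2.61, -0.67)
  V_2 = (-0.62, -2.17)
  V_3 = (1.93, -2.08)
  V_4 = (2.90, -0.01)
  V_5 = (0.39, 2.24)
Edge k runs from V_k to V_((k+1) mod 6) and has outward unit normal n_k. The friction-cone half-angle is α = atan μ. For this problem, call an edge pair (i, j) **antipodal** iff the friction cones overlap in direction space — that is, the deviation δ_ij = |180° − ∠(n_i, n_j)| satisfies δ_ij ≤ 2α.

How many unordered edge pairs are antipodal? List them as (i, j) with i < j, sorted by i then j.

α = atan 0.3 = 16.70°;  2α = 33.40°
n_0 = (-0.9697, -0.2442)
n_1 = (-0.6019, -0.7986)
n_2 = (+0.0353, -0.9994)
n_3 = (+0.9055, -0.4243)
n_4 = (+0.6675, +0.7446)
n_5 = (-0.4232, +0.9060)
  (0,1): δ = 141.14°  ·
  (0,2): δ = 102.11°  ·
  (0,3): δ = 39.24°  ·
  (0,4): δ = 33.99°  ·
  (0,5): δ = 100.90°  ·
  (1,2): δ = 140.97°  ·
  (1,3): δ = 78.10°  ·
  (1,4): δ = 4.87°  ✓
  (1,5): δ = 62.04°  ·
  (2,3): δ = 117.13°  ·
  (2,4): δ = 43.89°  ·
  (2,5): δ = 23.01°  ✓
  (3,4): δ = 106.77°  ·
  (3,5): δ = 39.86°  ·
  (4,5): δ = 113.09°  ·
antipodal pairs: 2

count = 2; pairs: (1,4), (2,5)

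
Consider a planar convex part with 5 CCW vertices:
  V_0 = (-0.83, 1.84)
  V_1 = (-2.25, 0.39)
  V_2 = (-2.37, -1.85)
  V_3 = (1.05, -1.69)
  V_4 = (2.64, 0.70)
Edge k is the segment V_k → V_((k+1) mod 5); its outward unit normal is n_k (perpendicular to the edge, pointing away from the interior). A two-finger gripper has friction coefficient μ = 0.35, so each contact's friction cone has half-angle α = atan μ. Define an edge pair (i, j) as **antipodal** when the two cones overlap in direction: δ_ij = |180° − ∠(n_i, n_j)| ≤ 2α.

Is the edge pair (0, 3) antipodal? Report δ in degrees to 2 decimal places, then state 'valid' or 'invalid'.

δ = 10.77°, valid

α = atan 0.35 = 19.29°;  2α = 38.58°
edge 0: e_0 = (-1.42, -1.45);  n_0 = (-0.7145, +0.6997)
edge 3: e_3 = (+1.59, +2.39);  n_3 = (+0.8326, -0.5539)
∠(n_0, n_3) = 169.23°
δ = |180° − 169.23°| = 10.77°
10.77° ≤ 2α = 38.58°  →  valid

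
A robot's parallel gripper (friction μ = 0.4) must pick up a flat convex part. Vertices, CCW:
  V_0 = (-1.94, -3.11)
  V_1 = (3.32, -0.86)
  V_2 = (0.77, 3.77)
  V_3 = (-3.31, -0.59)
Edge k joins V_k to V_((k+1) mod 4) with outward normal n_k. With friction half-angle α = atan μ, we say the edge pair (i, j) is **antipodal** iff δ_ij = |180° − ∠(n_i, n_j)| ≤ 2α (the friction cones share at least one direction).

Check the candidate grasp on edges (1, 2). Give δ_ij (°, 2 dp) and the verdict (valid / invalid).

α = atan 0.4 = 21.80°;  2α = 43.60°
edge 1: e_1 = (-2.55, +4.63);  n_1 = (+0.8759, +0.4824)
edge 2: e_2 = (-4.08, -4.36);  n_2 = (-0.7302, +0.6833)
∠(n_1, n_2) = 108.06°
δ = |180° − 108.06°| = 71.94°
71.94° > 2α = 43.60°  →  invalid

δ = 71.94°, invalid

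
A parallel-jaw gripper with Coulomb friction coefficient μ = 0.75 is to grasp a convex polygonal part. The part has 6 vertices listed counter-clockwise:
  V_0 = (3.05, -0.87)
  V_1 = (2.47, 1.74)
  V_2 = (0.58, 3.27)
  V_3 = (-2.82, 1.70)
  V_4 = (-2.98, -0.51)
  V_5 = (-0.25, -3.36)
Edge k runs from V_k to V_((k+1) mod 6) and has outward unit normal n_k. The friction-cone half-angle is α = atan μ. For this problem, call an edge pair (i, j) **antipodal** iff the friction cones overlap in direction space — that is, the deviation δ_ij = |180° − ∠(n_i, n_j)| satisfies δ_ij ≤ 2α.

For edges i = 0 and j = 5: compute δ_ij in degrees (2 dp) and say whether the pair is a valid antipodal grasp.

δ = 114.51°, invalid

α = atan 0.75 = 36.87°;  2α = 73.74°
edge 0: e_0 = (-0.58, +2.61);  n_0 = (+0.9762, +0.2169)
edge 5: e_5 = (+3.30, +2.49);  n_5 = (+0.6023, -0.7983)
∠(n_0, n_5) = 65.49°
δ = |180° − 65.49°| = 114.51°
114.51° > 2α = 73.74°  →  invalid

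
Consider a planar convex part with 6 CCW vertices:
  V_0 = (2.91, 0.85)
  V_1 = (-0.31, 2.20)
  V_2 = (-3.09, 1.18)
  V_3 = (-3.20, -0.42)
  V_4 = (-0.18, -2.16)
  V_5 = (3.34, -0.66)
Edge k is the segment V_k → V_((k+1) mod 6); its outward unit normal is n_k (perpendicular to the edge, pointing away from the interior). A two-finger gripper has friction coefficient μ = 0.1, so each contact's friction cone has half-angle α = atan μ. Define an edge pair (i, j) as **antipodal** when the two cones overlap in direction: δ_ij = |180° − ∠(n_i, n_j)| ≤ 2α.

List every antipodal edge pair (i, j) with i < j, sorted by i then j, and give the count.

count = 2; pairs: (0,3), (1,4)

α = atan 0.1 = 5.71°;  2α = 11.42°
n_0 = (+0.3866, +0.9222)
n_1 = (-0.3445, +0.9388)
n_2 = (-0.9976, +0.0686)
n_3 = (-0.4992, -0.8665)
n_4 = (+0.3920, -0.9200)
n_5 = (+0.9618, +0.2739)
  (0,1): δ = 137.11°  ·
  (0,2): δ = 71.19°  ·
  (0,3): δ = 7.20°  ✓
  (0,4): δ = 45.83°  ·
  (0,5): δ = 128.64°  ·
  (1,2): δ = 114.08°  ·
  (1,3): δ = 50.10°  ·
  (1,4): δ = 2.93°  ✓
  (1,5): δ = 85.75°  ·
  (2,3): δ = 116.02°  ·
  (2,4): δ = 62.99°  ·
  (2,5): δ = 19.83°  ·
  (3,4): δ = 126.97°  ·
  (3,5): δ = 44.16°  ·
  (4,5): δ = 97.19°  ·
antipodal pairs: 2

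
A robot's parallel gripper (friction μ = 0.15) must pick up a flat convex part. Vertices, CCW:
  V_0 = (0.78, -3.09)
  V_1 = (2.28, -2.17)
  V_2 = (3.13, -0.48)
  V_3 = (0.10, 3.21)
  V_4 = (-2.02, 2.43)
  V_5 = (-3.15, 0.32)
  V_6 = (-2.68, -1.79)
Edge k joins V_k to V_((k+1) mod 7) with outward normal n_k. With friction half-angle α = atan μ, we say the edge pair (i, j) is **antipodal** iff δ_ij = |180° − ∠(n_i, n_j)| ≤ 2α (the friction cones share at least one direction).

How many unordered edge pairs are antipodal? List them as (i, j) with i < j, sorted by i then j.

count = 2; pairs: (0,3), (1,4)

α = atan 0.15 = 8.53°;  2α = 17.06°
n_0 = (+0.5228, -0.8524)
n_1 = (+0.8934, -0.4493)
n_2 = (+0.7728, +0.6346)
n_3 = (-0.3453, +0.9385)
n_4 = (-0.8815, +0.4721)
n_5 = (-0.9761, -0.2174)
n_6 = (-0.3517, -0.9361)
  (0,1): δ = 148.22°  ·
  (0,2): δ = 82.13°  ·
  (0,3): δ = 11.32°  ✓
  (0,4): δ = 30.31°  ·
  (0,5): δ = 71.04°  ·
  (0,6): δ = 127.89°  ·
  (1,2): δ = 113.91°  ·
  (1,3): δ = 43.10°  ·
  (1,4): δ = 1.47°  ✓
  (1,5): δ = 39.26°  ·
  (1,6): δ = 96.11°  ·
  (2,3): δ = 109.19°  ·
  (2,4): δ = 67.56°  ·
  (2,5): δ = 26.83°  ·
  (2,6): δ = 30.02°  ·
  (3,4): δ = 138.37°  ·
  (3,5): δ = 97.64°  ·
  (3,6): δ = 40.79°  ·
  (4,5): δ = 139.27°  ·
  (4,6): δ = 82.42°  ·
  (5,6): δ = 123.15°  ·
antipodal pairs: 2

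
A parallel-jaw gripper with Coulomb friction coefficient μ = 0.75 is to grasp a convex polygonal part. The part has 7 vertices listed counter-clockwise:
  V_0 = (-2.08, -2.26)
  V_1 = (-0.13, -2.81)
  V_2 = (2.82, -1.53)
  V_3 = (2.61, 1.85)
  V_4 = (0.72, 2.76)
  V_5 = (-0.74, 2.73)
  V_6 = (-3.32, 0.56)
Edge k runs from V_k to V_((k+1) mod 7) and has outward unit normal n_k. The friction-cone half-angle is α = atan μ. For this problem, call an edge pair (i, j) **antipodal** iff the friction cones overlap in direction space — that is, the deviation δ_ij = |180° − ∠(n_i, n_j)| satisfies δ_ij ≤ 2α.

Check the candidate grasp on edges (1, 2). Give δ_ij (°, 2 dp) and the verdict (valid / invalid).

α = atan 0.75 = 36.87°;  2α = 73.74°
edge 1: e_1 = (+2.95, +1.28);  n_1 = (+0.3980, -0.9174)
edge 2: e_2 = (-0.21, +3.38);  n_2 = (+0.9981, +0.0620)
∠(n_1, n_2) = 70.10°
δ = |180° − 70.10°| = 109.90°
109.90° > 2α = 73.74°  →  invalid

δ = 109.90°, invalid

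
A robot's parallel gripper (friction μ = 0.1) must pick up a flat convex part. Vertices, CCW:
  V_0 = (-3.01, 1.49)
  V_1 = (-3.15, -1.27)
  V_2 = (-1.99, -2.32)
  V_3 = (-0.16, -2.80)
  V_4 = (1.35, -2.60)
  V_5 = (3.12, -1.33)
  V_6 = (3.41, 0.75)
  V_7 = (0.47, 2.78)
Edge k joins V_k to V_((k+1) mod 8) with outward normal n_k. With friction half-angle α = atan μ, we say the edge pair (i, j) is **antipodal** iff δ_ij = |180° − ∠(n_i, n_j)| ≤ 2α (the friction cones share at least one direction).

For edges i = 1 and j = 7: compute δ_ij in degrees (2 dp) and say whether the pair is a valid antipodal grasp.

α = atan 0.1 = 5.71°;  2α = 11.42°
edge 1: e_1 = (+1.16, -1.05);  n_1 = (-0.6711, -0.7414)
edge 7: e_7 = (-3.48, -1.29);  n_7 = (-0.3476, +0.9377)
∠(n_1, n_7) = 117.51°
δ = |180° − 117.51°| = 62.49°
62.49° > 2α = 11.42°  →  invalid

δ = 62.49°, invalid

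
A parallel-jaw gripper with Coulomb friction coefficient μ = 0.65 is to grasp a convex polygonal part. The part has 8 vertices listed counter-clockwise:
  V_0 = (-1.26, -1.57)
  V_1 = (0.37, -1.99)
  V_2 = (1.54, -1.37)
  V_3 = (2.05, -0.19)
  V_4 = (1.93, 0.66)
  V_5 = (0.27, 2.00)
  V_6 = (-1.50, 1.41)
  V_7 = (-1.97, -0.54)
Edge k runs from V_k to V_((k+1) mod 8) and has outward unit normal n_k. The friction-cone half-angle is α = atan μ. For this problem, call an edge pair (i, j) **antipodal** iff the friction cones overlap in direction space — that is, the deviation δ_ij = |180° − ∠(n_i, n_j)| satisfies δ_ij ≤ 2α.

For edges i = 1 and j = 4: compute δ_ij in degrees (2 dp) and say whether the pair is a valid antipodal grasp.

α = atan 0.65 = 33.02°;  2α = 66.05°
edge 1: e_1 = (+1.17, +0.62);  n_1 = (+0.4682, -0.8836)
edge 4: e_4 = (-1.66, +1.34);  n_4 = (+0.6281, +0.7781)
∠(n_1, n_4) = 113.17°
δ = |180° − 113.17°| = 66.83°
66.83° > 2α = 66.05°  →  invalid

δ = 66.83°, invalid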